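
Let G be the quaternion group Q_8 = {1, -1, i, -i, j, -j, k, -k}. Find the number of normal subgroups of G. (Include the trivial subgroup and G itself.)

6

G has 6 subgroups. Checking conjugation-invariance by order — order 1: 1/1 normal; order 2: 1/1 normal; order 4: 3/3 normal; order 8: 1/1 normal.
Total normal subgroups: 6.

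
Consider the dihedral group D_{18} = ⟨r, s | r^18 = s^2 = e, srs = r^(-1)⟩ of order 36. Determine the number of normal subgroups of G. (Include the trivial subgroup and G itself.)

G has 45 subgroups. Checking conjugation-invariance by order — order 1: 1/1 normal; order 2: 1/19 normal; order 3: 1/1 normal; order 4: 0/9 normal; order 6: 1/7 normal; order 9: 1/1 normal; order 12: 0/3 normal; order 18: 3/3 normal; order 36: 1/1 normal.
Total normal subgroups: 9.

9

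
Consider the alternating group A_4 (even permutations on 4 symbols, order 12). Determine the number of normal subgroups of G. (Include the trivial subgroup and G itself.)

3

G has 10 subgroups. Checking conjugation-invariance by order — order 1: 1/1 normal; order 2: 0/3 normal; order 3: 0/4 normal; order 4: 1/1 normal; order 12: 1/1 normal.
Total normal subgroups: 3.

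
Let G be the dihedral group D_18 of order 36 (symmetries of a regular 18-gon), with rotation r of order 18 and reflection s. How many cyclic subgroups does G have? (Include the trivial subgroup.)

Each element a generates a cyclic subgroup ⟨a⟩; distinct elements may generate the same one (a cyclic group of order d has φ(d) generators).
Cyclic subgroups by order — order 1: 1; order 2: 19; order 3: 1; order 6: 1; order 9: 1; order 18: 1.
Total: 24.

24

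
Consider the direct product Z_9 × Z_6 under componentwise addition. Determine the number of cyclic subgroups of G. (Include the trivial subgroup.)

A cyclic subgroup of order d is generated by each of its φ(d) elements of order d, so the cyclic subgroups of order d number (#elements of order d)/φ(d).
Cyclic subgroups by order — order 1: 1; order 2: 1; order 3: 4; order 6: 4; order 9: 3; order 18: 3.
Total: 16.

16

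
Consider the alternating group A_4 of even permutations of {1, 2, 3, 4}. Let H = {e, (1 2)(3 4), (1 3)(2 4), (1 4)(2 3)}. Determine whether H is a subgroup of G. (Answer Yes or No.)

Yes

|H| = 4 divides |G| = 12, consistent with Lagrange.
H contains the identity, every element's inverse is in H, and H is closed under ∘: it is a subgroup.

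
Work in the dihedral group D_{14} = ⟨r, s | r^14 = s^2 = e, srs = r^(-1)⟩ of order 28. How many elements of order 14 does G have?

The elements of order 14 are: r, r^3, r^5, r^9, r^11, r^13.
That's 6.

6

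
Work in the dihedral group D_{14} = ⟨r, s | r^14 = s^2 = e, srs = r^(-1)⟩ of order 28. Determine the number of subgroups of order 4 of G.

7

|G| = 28 and 4 | 28, so subgroups of order 4 are possible by Lagrange.
The subgroups of order 4 are: {e, r^7, r^3s, r^10s}; {e, r^7, r^4s, r^11s}; {e, r^7, r^5s, r^12s}; {e, r^7, r^6s, r^13s}; … (7 in all).
So G has 7 subgroups of order 4.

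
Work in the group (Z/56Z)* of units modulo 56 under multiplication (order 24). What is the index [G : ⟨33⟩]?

|⟨33⟩| = 6 and |G| = 24.
By Lagrange, [G : H] = |G|/|H| = 24/6 = 4.

4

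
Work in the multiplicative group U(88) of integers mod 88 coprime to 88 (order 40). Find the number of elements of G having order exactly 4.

0

No element of G has order 4 (even though 4 | 40).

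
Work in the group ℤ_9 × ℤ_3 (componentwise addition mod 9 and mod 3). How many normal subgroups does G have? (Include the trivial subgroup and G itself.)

G is abelian, so every subgroup is normal.
G has 10 subgroups in total, hence 10 normal subgroups.

10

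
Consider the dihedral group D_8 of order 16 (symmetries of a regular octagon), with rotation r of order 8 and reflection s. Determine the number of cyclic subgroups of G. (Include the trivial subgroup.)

12

A cyclic subgroup of order d is generated by each of its φ(d) elements of order d, so the cyclic subgroups of order d number (#elements of order d)/φ(d).
Cyclic subgroups by order — order 1: 1; order 2: 9; order 4: 1; order 8: 1.
Total: 12.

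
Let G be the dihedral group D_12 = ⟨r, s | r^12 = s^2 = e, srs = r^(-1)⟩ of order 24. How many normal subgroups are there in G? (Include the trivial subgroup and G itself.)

9

G has 34 subgroups. Checking conjugation-invariance by order — order 1: 1/1 normal; order 2: 1/13 normal; order 3: 1/1 normal; order 4: 1/7 normal; order 6: 1/5 normal; order 8: 0/3 normal; order 12: 3/3 normal; order 24: 1/1 normal.
Total normal subgroups: 9.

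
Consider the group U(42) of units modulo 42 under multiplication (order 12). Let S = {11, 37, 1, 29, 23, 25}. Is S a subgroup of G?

Yes

|S| = 6 divides |G| = 12, consistent with Lagrange.
S contains the identity, every element's inverse is in S, and S is closed under ·: it is a subgroup.
In fact S = ⟨23⟩.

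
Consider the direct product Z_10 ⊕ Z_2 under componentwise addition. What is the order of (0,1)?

The order of (0,1) in Z_10 × Z_2 is lcm(ord(0) in Z_10, ord(1) in Z_2).
ord(0) = 1 and ord(1) = 2, so |⟨(0,1)⟩| = lcm(1, 2) = 2.

2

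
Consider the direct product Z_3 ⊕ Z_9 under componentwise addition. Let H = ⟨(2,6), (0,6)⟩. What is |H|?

|⟨(2,6)⟩| = 3 and |⟨(0,6)⟩| = 3, so |H| is a multiple of lcm(3, 3) = 3 and divides |G| = 27.
Closing under the operation: H = {(0,0), (0,3), (0,6), (1,0), (1,3), (1,6), (2,0), (2,3), (2,6)}, so |H| = 9.

9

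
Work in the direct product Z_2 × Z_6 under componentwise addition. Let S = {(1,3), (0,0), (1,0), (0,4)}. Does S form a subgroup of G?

(0,4) ∈ S but its inverse (0,2) ∉ S, so S is not a subgroup.

No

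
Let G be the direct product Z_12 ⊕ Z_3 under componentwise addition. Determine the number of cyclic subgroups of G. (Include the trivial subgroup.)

15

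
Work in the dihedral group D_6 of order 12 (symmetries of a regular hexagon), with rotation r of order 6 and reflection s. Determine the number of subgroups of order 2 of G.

|G| = 12 and 2 | 12, so subgroups of order 2 are possible by Lagrange.
The subgroups of order 2 are: {e, r^2s}; {e, r^3}; {e, r^3s}; {e, r^4s}; … (7 in all).
So G has 7 subgroups of order 2.

7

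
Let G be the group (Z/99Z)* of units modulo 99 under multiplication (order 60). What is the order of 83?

Compute successive powers of 83 mod 99: 83, 58, 62, 97, 32, 82, 74, 4, …; 83^30 ≡ 1 (mod 99).
So |⟨83⟩| = 30.

30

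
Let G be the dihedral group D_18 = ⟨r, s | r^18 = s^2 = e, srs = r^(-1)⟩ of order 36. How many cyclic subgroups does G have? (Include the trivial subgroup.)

24

Group the elements of G by the cyclic subgroup they generate; each cyclic subgroup of order d accounts for φ(d) elements.
Cyclic subgroups by order — order 1: 1; order 2: 19; order 3: 1; order 6: 1; order 9: 1; order 18: 1.
Total: 24.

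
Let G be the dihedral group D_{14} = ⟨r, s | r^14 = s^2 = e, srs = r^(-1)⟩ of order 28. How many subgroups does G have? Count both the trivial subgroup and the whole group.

28

|G| = 28, so by Lagrange every subgroup order divides 28. Divisors: 1, 2, 4, 7, 14, 28.
Subgroups by order — order 1: 1; order 2: 15; order 4: 7; order 7: 1; order 14: 3; order 28: 1.
Total: 1 + 15 + 7 + 1 + 3 + 1 = 28.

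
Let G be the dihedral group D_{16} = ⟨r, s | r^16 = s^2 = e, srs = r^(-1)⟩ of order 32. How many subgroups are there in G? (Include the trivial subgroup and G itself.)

|G| = 32, so by Lagrange every subgroup order divides 32. Divisors: 1, 2, 4, 8, 16, 32.
Subgroups by order — order 1: 1; order 2: 17; order 4: 9; order 8: 5; order 16: 3; order 32: 1.
Total: 1 + 17 + 9 + 5 + 3 + 1 = 36.

36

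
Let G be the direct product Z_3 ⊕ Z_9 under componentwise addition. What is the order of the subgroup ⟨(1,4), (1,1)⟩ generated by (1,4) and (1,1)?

9

|⟨(1,4)⟩| = 9 and |⟨(1,1)⟩| = 9, so |H| is a multiple of lcm(9, 9) = 9 and divides |G| = 27.
Closing under the operation: H = {(0,0), (0,3), (0,6), (1,1), (1,4), (1,7), (2,2), (2,5), (2,8)}, so |H| = 9.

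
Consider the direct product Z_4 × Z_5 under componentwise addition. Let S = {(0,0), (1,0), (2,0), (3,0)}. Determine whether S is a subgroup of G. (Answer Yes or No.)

|S| = 4 divides |G| = 20, consistent with Lagrange.
S contains the identity, every element's inverse is in S, and S is closed under +: it is a subgroup.
In fact S = ⟨(1,0)⟩.

Yes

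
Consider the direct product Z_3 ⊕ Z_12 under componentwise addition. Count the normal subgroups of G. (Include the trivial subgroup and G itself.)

G is abelian, so every subgroup is normal.
G has 18 subgroups in total, hence 18 normal subgroups.

18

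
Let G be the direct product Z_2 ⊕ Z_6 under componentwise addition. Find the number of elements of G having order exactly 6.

6

An element (a,b) has order lcm(ord(a), ord(b)); count pairs with lcm equal to 6.
Enumerating gives 6 such elements.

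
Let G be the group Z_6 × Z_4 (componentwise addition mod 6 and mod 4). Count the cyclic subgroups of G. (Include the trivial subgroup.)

A cyclic subgroup of order d is generated by each of its φ(d) elements of order d, so the cyclic subgroups of order d number (#elements of order d)/φ(d).
Cyclic subgroups by order — order 1: 1; order 2: 3; order 3: 1; order 4: 2; order 6: 3; order 12: 2.
Total: 12.

12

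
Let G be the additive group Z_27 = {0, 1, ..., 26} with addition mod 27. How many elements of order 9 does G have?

In a cyclic group of order 27, the number of elements of order d (for d | 27) is φ(d).
φ(9) = 6.

6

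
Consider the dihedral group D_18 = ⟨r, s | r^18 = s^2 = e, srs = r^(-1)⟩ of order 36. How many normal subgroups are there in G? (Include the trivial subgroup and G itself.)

G has 45 subgroups. Checking conjugation-invariance by order — order 1: 1/1 normal; order 2: 1/19 normal; order 3: 1/1 normal; order 4: 0/9 normal; order 6: 1/7 normal; order 9: 1/1 normal; order 12: 0/3 normal; order 18: 3/3 normal; order 36: 1/1 normal.
Total normal subgroups: 9.

9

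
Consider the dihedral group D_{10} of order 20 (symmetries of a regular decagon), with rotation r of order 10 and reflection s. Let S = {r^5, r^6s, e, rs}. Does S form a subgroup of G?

Yes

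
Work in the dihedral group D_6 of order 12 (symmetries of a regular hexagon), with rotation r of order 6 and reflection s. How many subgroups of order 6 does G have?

|G| = 12 and 6 | 12, so subgroups of order 6 are possible by Lagrange.
The subgroups of order 6 are: {e, r, r^2, r^3, r^4, r^5}; {e, r^2, r^4, s, r^2s, r^4s}; {e, r^2, r^4, rs, r^3s, r^5s}.
So G has 3 subgroups of order 6.

3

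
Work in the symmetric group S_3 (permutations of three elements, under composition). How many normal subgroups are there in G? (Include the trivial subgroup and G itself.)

3

G has 6 subgroups. Checking conjugation-invariance by order — order 1: 1/1 normal; order 2: 0/3 normal; order 3: 1/1 normal; order 6: 1/1 normal.
Total normal subgroups: 3.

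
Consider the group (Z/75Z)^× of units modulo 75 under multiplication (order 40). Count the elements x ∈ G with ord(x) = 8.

No element of G has order 8 (even though 8 | 40).

0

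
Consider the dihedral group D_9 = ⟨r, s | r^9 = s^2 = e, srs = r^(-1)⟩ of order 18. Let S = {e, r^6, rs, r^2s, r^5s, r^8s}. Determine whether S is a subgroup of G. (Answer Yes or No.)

No

r^6 ∈ S but its inverse r^3 ∉ S, so S is not a subgroup.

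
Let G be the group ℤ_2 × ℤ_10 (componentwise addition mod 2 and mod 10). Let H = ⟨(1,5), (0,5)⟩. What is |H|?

4

|⟨(1,5)⟩| = 2 and |⟨(0,5)⟩| = 2, so |H| is a multiple of lcm(2, 2) = 2 and divides |G| = 20.
Closing under the operation: H = {(0,0), (0,5), (1,0), (1,5)}, so |H| = 4.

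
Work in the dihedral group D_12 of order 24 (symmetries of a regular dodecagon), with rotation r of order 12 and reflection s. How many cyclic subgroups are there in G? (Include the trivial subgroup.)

18

A cyclic subgroup of order d is generated by each of its φ(d) elements of order d, so the cyclic subgroups of order d number (#elements of order d)/φ(d).
Cyclic subgroups by order — order 1: 1; order 2: 13; order 3: 1; order 4: 1; order 6: 1; order 12: 1.
Total: 18.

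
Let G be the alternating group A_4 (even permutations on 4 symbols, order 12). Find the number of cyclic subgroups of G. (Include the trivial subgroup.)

Group the elements of G by the cyclic subgroup they generate; each cyclic subgroup of order d accounts for φ(d) elements.
Cyclic subgroups by order — order 1: 1; order 2: 3; order 3: 4.
Total: 8.

8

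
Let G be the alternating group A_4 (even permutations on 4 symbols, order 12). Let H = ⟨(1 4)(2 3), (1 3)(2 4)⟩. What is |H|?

4

|⟨(1 4)(2 3)⟩| = 2 and |⟨(1 3)(2 4)⟩| = 2, so |H| is a multiple of lcm(2, 2) = 2 and divides |G| = 12.
Closing under the operation: H = {e, (1 2)(3 4), (1 3)(2 4), (1 4)(2 3)}, so |H| = 4.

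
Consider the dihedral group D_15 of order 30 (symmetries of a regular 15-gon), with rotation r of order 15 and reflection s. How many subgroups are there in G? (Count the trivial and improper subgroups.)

28

|G| = 30, so by Lagrange every subgroup order divides 30. Divisors: 1, 2, 3, 5, 6, 10, 15, 30.
Subgroups by order — order 1: 1; order 2: 15; order 3: 1; order 5: 1; order 6: 5; order 10: 3; order 15: 1; order 30: 1.
Total: 1 + 15 + 1 + 1 + 5 + 3 + 1 + 1 = 28.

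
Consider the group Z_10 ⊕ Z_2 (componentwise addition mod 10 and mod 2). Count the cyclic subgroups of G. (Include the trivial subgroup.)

8

Each element a generates a cyclic subgroup ⟨a⟩; distinct elements may generate the same one (a cyclic group of order d has φ(d) generators).
Cyclic subgroups by order — order 1: 1; order 2: 3; order 5: 1; order 10: 3.
Total: 8.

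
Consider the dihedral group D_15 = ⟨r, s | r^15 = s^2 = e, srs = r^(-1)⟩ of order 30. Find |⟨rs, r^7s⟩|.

|⟨rs⟩| = 2 and |⟨r^7s⟩| = 2, so |H| is a multiple of lcm(2, 2) = 2 and divides |G| = 30.
Closing under the operation: H = {e, r^3, r^6, r^9, r^12, rs, r^4s, r^7s, r^10s, r^13s}, so |H| = 10.

10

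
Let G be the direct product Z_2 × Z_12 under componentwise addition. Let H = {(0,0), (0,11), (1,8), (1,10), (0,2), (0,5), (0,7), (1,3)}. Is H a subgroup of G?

(0,2) ∈ H but its inverse (0,10) ∉ H, so H is not a subgroup.

No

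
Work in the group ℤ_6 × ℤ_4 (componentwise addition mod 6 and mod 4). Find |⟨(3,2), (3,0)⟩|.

4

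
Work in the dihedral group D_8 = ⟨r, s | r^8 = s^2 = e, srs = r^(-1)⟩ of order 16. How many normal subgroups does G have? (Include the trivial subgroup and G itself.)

G has 19 subgroups. Checking conjugation-invariance by order — order 1: 1/1 normal; order 2: 1/9 normal; order 4: 1/5 normal; order 8: 3/3 normal; order 16: 1/1 normal.
Total normal subgroups: 7.

7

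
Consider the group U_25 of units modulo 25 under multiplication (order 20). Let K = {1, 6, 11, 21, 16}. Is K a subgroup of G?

|K| = 5 divides |G| = 20, consistent with Lagrange.
K contains the identity, every element's inverse is in K, and K is closed under ·: it is a subgroup.
In fact K = ⟨16⟩.

Yes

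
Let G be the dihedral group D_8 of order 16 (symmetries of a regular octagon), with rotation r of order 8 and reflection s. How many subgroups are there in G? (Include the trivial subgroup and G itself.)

|G| = 16, so by Lagrange every subgroup order divides 16. Divisors: 1, 2, 4, 8, 16.
Subgroups by order — order 1: 1; order 2: 9; order 4: 5; order 8: 3; order 16: 1.
Total: 1 + 9 + 5 + 3 + 1 = 19.

19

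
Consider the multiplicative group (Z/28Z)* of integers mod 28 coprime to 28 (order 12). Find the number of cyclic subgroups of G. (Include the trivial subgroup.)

A cyclic subgroup of order d is generated by each of its φ(d) elements of order d, so the cyclic subgroups of order d number (#elements of order d)/φ(d).
Cyclic subgroups by order — order 1: 1; order 2: 3; order 3: 1; order 6: 3.
Total: 8.

8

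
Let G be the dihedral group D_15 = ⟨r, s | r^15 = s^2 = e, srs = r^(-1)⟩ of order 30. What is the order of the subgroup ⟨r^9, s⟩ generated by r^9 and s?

10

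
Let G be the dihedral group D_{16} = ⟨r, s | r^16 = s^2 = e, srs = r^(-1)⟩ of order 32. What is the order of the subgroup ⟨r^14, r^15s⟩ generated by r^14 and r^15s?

16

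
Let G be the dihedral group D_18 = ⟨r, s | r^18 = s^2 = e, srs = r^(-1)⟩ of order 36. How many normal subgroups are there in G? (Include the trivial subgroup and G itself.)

9

G has 45 subgroups. Checking conjugation-invariance by order — order 1: 1/1 normal; order 2: 1/19 normal; order 3: 1/1 normal; order 4: 0/9 normal; order 6: 1/7 normal; order 9: 1/1 normal; order 12: 0/3 normal; order 18: 3/3 normal; order 36: 1/1 normal.
Total normal subgroups: 9.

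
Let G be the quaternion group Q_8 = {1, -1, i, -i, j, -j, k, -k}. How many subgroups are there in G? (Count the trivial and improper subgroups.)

|G| = 8, so by Lagrange every subgroup order divides 8. Divisors: 1, 2, 4, 8.
Subgroups by order — order 1: 1; order 2: 1; order 4: 3; order 8: 1.
Total: 1 + 1 + 3 + 1 = 6.

6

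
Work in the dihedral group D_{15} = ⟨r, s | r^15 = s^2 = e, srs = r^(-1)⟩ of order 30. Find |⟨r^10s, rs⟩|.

|⟨r^10s⟩| = 2 and |⟨rs⟩| = 2, so |H| is a multiple of lcm(2, 2) = 2 and divides |G| = 30.
Closing under the operation: H = {e, r^3, r^6, r^9, r^12, rs, r^4s, r^7s, r^10s, r^13s}, so |H| = 10.

10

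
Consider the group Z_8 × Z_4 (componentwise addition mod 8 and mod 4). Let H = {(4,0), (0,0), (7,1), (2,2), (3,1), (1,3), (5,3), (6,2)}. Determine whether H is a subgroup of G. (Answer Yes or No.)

|H| = 8 divides |G| = 32, consistent with Lagrange.
H contains the identity, every element's inverse is in H, and H is closed under +: it is a subgroup.
In fact H = ⟨(7,1)⟩.

Yes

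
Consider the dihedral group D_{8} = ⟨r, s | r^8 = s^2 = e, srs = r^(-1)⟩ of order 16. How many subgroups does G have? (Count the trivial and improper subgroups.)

19

|G| = 16, so by Lagrange every subgroup order divides 16. Divisors: 1, 2, 4, 8, 16.
Subgroups by order — order 1: 1; order 2: 9; order 4: 5; order 8: 3; order 16: 1.
Total: 1 + 9 + 5 + 3 + 1 = 19.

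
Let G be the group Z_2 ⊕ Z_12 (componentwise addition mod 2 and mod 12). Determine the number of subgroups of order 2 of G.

3

|G| = 24 and 2 | 24, so subgroups of order 2 are possible by Lagrange.
The subgroups of order 2 are: {(0,0), (0,6)}; {(0,0), (1,0)}; {(0,0), (1,6)}.
So G has 3 subgroups of order 2.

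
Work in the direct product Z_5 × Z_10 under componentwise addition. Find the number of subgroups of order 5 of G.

|G| = 50 and 5 | 50, so subgroups of order 5 are possible by Lagrange.
The subgroups of order 5 are: {(0,0), (0,2), (0,4), (0,6), (0,8)}; {(0,0), (1,0), (2,0), (3,0), (4,0)}; {(0,0), (1,2), (2,4), (3,6), (4,8)}; {(0,0), (1,4), (2,8), (3,2), (4,6)}; … (6 in all).
So G has 6 subgroups of order 5.

6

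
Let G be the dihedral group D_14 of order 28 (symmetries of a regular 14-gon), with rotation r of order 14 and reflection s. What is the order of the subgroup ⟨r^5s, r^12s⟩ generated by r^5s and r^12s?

|⟨r^5s⟩| = 2 and |⟨r^12s⟩| = 2, so |H| is a multiple of lcm(2, 2) = 2 and divides |G| = 28.
Closing under the operation: H = {e, r^7, r^5s, r^12s}, so |H| = 4.

4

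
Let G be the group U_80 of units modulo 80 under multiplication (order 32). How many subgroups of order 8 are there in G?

|G| = 32 and 8 | 32, so subgroups of order 8 are possible by Lagrange.
The subgroups of order 8 are: {1, 9, 11, 19, 41, 49, 51, 59}; {1, 11, 21, 31, 41, 51, 61, 71}; {1, 11, 29, 39, 41, 51, 69, 79}; {1, 3, 9, 13, 27, 31, 37, 39}; … (19 in all).
So G has 19 subgroups of order 8.

19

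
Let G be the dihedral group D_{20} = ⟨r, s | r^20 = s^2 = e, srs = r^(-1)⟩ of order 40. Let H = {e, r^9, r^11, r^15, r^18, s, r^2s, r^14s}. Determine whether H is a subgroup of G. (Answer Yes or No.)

No

r^15 ∈ H but its inverse r^5 ∉ H, so H is not a subgroup.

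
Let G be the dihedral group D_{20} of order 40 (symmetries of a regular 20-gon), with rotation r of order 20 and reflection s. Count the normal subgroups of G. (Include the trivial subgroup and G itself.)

9

G has 48 subgroups. Checking conjugation-invariance by order — order 1: 1/1 normal; order 2: 1/21 normal; order 4: 1/11 normal; order 5: 1/1 normal; order 8: 0/5 normal; order 10: 1/5 normal; order 20: 3/3 normal; order 40: 1/1 normal.
Total normal subgroups: 9.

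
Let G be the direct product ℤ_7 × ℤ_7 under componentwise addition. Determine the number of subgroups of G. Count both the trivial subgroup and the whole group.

|G| = 49, so by Lagrange every subgroup order divides 49. Divisors: 1, 7, 49.
Subgroups by order — order 1: 1; order 7: 8; order 49: 1.
Total: 1 + 8 + 1 = 10.

10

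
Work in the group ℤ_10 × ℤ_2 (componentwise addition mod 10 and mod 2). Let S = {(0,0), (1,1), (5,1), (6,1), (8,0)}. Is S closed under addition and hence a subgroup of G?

(6,1) ∈ S but its inverse (4,1) ∉ S, so S is not a subgroup.

No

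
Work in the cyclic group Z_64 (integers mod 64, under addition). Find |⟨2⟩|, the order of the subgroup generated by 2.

In Z_64, the order of an element a is n/gcd(a, n).
gcd(2, 64) = 2, so |⟨2⟩| = 64/2 = 32.

32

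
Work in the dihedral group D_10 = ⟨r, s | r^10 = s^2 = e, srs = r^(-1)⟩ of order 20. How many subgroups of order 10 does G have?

3

|G| = 20 and 10 | 20, so subgroups of order 10 are possible by Lagrange.
The subgroups of order 10 are: {e, r, r^2, r^3, r^4, r^5, r^6, r^7, r^8, r^9}; {e, r^2, r^4, r^6, r^8, s, r^2s, r^4s, r^6s, r^8s}; {e, r^2, r^4, r^6, r^8, rs, r^3s, r^5s, r^7s, r^9s}.
So G has 3 subgroups of order 10.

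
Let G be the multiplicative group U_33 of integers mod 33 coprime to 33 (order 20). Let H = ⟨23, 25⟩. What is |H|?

|⟨23⟩| = 2 and |⟨25⟩| = 5, so |H| is a multiple of lcm(2, 5) = 10 and divides |G| = 20.
Closing under the operation: H = {1, 4, 5, 14, 16, 20, 23, 25, 26, 31}, so |H| = 10.

10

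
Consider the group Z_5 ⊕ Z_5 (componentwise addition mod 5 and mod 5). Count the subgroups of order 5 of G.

|G| = 25 and 5 | 25, so subgroups of order 5 are possible by Lagrange.
The subgroups of order 5 are: {(0,0), (0,1), (0,2), (0,3), (0,4)}; {(0,0), (1,0), (2,0), (3,0), (4,0)}; {(0,0), (1,1), (2,2), (3,3), (4,4)}; {(0,0), (1,2), (2,4), (3,1), (4,3)}; … (6 in all).
So G has 6 subgroups of order 5.

6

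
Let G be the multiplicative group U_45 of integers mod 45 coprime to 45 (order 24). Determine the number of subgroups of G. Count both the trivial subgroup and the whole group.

|G| = 24, so by Lagrange every subgroup order divides 24. Divisors: 1, 2, 3, 4, 6, 8, 12, 24.
Subgroups by order — order 1: 1; order 2: 3; order 3: 1; order 4: 3; order 6: 3; order 8: 1; order 12: 3; order 24: 1.
Total: 1 + 3 + 1 + 3 + 3 + 1 + 3 + 1 = 16.

16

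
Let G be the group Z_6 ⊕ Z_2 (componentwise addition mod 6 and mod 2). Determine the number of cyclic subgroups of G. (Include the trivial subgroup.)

Group the elements of G by the cyclic subgroup they generate; each cyclic subgroup of order d accounts for φ(d) elements.
Cyclic subgroups by order — order 1: 1; order 2: 3; order 3: 1; order 6: 3.
Total: 8.

8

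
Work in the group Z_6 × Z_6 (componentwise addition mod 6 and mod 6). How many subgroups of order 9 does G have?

1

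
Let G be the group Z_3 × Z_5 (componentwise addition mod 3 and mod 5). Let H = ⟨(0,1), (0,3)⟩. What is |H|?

|⟨(0,1)⟩| = 5 and |⟨(0,3)⟩| = 5, so |H| is a multiple of lcm(5, 5) = 5 and divides |G| = 15.
Closing under the operation: H = {(0,0), (0,1), (0,2), (0,3), (0,4)}, so |H| = 5.

5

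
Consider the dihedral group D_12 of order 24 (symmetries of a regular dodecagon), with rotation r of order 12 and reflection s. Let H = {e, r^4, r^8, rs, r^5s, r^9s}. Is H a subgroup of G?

|H| = 6 divides |G| = 24, consistent with Lagrange.
H contains the identity, every element's inverse is in H, and H is closed under ·: it is a subgroup.

Yes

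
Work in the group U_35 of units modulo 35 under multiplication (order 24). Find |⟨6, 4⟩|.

|⟨6⟩| = 2 and |⟨4⟩| = 6, so |H| is a multiple of lcm(2, 6) = 6 and divides |G| = 24.
Closing under the operation: H = {1, 4, 6, 9, 11, 16, 19, 24, 26, 29, 31, 34}, so |H| = 12.

12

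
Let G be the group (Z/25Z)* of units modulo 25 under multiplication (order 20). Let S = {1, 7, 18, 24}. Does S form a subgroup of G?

Yes

|S| = 4 divides |G| = 20, consistent with Lagrange.
S contains the identity, every element's inverse is in S, and S is closed under ·: it is a subgroup.
In fact S = ⟨18⟩.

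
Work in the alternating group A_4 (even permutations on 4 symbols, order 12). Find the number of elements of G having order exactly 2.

The elements of order 2 are: (1 2)(3 4), (1 3)(2 4), (1 4)(2 3).
That's 3.

3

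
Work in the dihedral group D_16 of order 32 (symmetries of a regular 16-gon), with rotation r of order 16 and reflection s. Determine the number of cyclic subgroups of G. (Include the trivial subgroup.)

A cyclic subgroup of order d is generated by each of its φ(d) elements of order d, so the cyclic subgroups of order d number (#elements of order d)/φ(d).
Cyclic subgroups by order — order 1: 1; order 2: 17; order 4: 1; order 8: 1; order 16: 1.
Total: 21.

21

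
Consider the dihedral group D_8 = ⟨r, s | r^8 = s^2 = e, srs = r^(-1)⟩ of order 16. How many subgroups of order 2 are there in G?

|G| = 16 and 2 | 16, so subgroups of order 2 are possible by Lagrange.
The subgroups of order 2 are: {e, r^2s}; {e, r^3s}; {e, r^4}; {e, r^4s}; … (9 in all).
So G has 9 subgroups of order 2.

9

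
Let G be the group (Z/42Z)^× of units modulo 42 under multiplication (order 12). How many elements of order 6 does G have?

6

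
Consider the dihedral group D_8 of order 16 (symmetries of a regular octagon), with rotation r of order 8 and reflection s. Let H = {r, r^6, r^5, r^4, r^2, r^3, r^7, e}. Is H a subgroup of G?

|H| = 8 divides |G| = 16, consistent with Lagrange.
H contains the identity, every element's inverse is in H, and H is closed under ·: it is a subgroup.
In fact H = ⟨r^7⟩.

Yes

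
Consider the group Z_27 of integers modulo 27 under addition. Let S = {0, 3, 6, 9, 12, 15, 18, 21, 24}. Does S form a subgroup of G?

Yes

|S| = 9 divides |G| = 27, consistent with Lagrange.
S contains the identity, every element's inverse is in S, and S is closed under +: it is a subgroup.
In fact S = ⟨3⟩.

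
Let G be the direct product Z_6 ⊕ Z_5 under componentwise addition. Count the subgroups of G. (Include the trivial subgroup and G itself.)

8

|G| = 30, so by Lagrange every subgroup order divides 30. Divisors: 1, 2, 3, 5, 6, 10, 15, 30.
Subgroups by order — order 1: 1; order 2: 1; order 3: 1; order 5: 1; order 6: 1; order 10: 1; order 15: 1; order 30: 1.
Total: 1 + 1 + 1 + 1 + 1 + 1 + 1 + 1 = 8.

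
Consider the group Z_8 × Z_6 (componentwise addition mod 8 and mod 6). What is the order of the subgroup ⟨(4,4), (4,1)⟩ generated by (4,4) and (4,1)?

12

|⟨(4,4)⟩| = 6 and |⟨(4,1)⟩| = 6, so |H| is a multiple of lcm(6, 6) = 6 and divides |G| = 48.
Closing under the operation: H = {(0,0), (0,1), (0,2), (0,3), (0,4), (0,5), (4,0), (4,1), (4,2), (4,3), (4,4), (4,5)}, so |H| = 12.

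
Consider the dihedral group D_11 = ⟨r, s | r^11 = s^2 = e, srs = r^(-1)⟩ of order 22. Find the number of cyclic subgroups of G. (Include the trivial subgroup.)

13

Group the elements of G by the cyclic subgroup they generate; each cyclic subgroup of order d accounts for φ(d) elements.
Cyclic subgroups by order — order 1: 1; order 2: 11; order 11: 1.
Total: 13.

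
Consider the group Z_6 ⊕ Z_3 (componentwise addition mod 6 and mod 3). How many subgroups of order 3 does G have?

|G| = 18 and 3 | 18, so subgroups of order 3 are possible by Lagrange.
The subgroups of order 3 are: {(0,0), (0,1), (0,2)}; {(0,0), (2,0), (4,0)}; {(0,0), (2,1), (4,2)}; {(0,0), (2,2), (4,1)}.
So G has 4 subgroups of order 3.

4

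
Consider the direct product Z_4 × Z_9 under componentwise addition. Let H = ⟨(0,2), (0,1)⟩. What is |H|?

9

|⟨(0,2)⟩| = 9 and |⟨(0,1)⟩| = 9, so |H| is a multiple of lcm(9, 9) = 9 and divides |G| = 36.
Closing under the operation: H = {(0,0), (0,1), (0,2), (0,3), (0,4), (0,5), (0,6), (0,7), (0,8)}, so |H| = 9.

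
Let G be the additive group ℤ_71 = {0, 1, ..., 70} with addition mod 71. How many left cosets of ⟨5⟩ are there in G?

|⟨5⟩| = 71 and |G| = 71.
By Lagrange, [G : H] = |G|/|H| = 71/71 = 1.

1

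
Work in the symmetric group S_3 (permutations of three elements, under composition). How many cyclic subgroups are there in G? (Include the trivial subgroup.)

Group the elements of G by the cyclic subgroup they generate; each cyclic subgroup of order d accounts for φ(d) elements.
Cyclic subgroups by order — order 1: 1; order 2: 3; order 3: 1.
Total: 5.

5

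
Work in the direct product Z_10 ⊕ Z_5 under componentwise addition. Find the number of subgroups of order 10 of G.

6

|G| = 50 and 10 | 50, so subgroups of order 10 are possible by Lagrange.
The subgroups of order 10 are: {(0,0), (0,1), (0,2), (0,3), (0,4), (5,0), (5,1), (5,2), (5,3), (5,4)}; {(0,0), (1,0), (2,0), (3,0), (4,0), (5,0), (6,0), (7,0), (8,0), (9,0)}; {(0,0), (1,1), (2,2), (3,3), (4,4), (5,0), (6,1), (7,2), (8,3), (9,4)}; {(0,0), (1,2), (2,4), (3,1), (4,3), (5,0), (6,2), (7,4), (8,1), (9,3)}; … (6 in all).
So G has 6 subgroups of order 10.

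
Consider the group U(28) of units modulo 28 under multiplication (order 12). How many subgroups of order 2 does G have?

3

|G| = 12 and 2 | 12, so subgroups of order 2 are possible by Lagrange.
The subgroups of order 2 are: {1, 13}; {1, 15}; {1, 27}.
So G has 3 subgroups of order 2.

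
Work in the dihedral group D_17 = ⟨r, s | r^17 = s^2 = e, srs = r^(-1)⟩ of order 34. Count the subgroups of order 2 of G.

17

|G| = 34 and 2 | 34, so subgroups of order 2 are possible by Lagrange.
The subgroups of order 2 are: {e, r^10s}; {e, r^11s}; {e, r^12s}; {e, r^13s}; … (17 in all).
So G has 17 subgroups of order 2.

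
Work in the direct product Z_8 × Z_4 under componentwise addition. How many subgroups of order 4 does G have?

|G| = 32 and 4 | 32, so subgroups of order 4 are possible by Lagrange.
The subgroups of order 4 are: {(0,0), (0,1), (0,2), (0,3)}; {(0,0), (0,2), (4,0), (4,2)}; {(0,0), (0,2), (4,1), (4,3)}; {(0,0), (2,0), (4,0), (6,0)}; … (7 in all).
So G has 7 subgroups of order 4.

7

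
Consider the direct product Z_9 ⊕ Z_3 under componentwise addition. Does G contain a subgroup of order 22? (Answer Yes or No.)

22 does not divide |G| = 27, so by Lagrange no subgroup of order 22 exists.

No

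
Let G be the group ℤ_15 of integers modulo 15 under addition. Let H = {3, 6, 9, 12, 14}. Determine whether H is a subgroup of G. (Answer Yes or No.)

The identity 0 ∉ H, so H is not a subgroup.

No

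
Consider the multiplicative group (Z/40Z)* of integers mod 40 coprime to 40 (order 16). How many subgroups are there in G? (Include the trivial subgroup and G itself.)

27

|G| = 16, so by Lagrange every subgroup order divides 16. Divisors: 1, 2, 4, 8, 16.
Subgroups by order — order 1: 1; order 2: 7; order 4: 11; order 8: 7; order 16: 1.
Total: 1 + 7 + 11 + 7 + 1 = 27.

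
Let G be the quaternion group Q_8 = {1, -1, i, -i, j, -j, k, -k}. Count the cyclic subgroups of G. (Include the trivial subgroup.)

5

Each element a generates a cyclic subgroup ⟨a⟩; distinct elements may generate the same one (a cyclic group of order d has φ(d) generators).
Cyclic subgroups by order — order 1: 1; order 2: 1; order 4: 3.
Total: 5.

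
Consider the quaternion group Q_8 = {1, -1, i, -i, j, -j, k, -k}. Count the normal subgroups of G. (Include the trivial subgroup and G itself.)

6

G has 6 subgroups. Checking conjugation-invariance by order — order 1: 1/1 normal; order 2: 1/1 normal; order 4: 3/3 normal; order 8: 1/1 normal.
Total normal subgroups: 6.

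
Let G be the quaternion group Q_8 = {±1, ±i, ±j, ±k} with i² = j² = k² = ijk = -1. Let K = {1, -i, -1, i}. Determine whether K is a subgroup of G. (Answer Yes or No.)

Yes

|K| = 4 divides |G| = 8, consistent with Lagrange.
K contains the identity, every element's inverse is in K, and K is closed under ·: it is a subgroup.
In fact K = ⟨-i⟩.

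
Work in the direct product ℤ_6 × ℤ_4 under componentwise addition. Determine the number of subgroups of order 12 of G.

|G| = 24 and 12 | 24, so subgroups of order 12 are possible by Lagrange.
The subgroups of order 12 are: {(0,0), (0,1), (0,2), (0,3), (2,0), (2,1), (2,2), (2,3), (4,0), (4,1), (4,2), (4,3)}; {(0,0), (0,2), (1,0), (1,2), (2,0), (2,2), (3,0), (3,2), (4,0), (4,2), (5,0), (5,2)}; {(0,0), (0,2), (1,1), (1,3), (2,0), (2,2), (3,1), (3,3), (4,0), (4,2), (5,1), (5,3)}.
So G has 3 subgroups of order 12.

3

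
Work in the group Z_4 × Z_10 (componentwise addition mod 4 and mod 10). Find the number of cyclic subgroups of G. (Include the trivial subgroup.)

Group the elements of G by the cyclic subgroup they generate; each cyclic subgroup of order d accounts for φ(d) elements.
Cyclic subgroups by order — order 1: 1; order 2: 3; order 4: 2; order 5: 1; order 10: 3; order 20: 2.
Total: 12.

12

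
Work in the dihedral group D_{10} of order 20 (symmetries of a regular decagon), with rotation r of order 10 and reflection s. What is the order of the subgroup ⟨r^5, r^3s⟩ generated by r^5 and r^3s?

|⟨r^5⟩| = 2 and |⟨r^3s⟩| = 2, so |H| is a multiple of lcm(2, 2) = 2 and divides |G| = 20.
Closing under the operation: H = {e, r^5, r^3s, r^8s}, so |H| = 4.

4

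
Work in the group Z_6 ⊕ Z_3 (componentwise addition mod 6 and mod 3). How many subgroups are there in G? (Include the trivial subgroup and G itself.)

12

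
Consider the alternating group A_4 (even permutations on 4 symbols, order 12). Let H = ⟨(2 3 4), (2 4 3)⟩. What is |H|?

|⟨(2 3 4)⟩| = 3 and |⟨(2 4 3)⟩| = 3, so |H| is a multiple of lcm(3, 3) = 3 and divides |G| = 12.
Closing under the operation: H = {e, (2 3 4), (2 4 3)}, so |H| = 3.

3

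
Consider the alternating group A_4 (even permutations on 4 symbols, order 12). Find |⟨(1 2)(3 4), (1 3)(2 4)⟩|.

4

|⟨(1 2)(3 4)⟩| = 2 and |⟨(1 3)(2 4)⟩| = 2, so |H| is a multiple of lcm(2, 2) = 2 and divides |G| = 12.
Closing under the operation: H = {e, (1 2)(3 4), (1 3)(2 4), (1 4)(2 3)}, so |H| = 4.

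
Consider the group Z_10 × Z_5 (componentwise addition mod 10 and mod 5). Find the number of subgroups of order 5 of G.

6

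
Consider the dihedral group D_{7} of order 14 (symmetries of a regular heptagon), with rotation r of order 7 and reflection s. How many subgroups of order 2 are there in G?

7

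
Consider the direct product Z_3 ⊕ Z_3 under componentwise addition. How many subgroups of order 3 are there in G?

4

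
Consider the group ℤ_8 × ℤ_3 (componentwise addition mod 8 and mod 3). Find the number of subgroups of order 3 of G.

1

|G| = 24 and 3 | 24, so subgroups of order 3 are possible by Lagrange.
The subgroups of order 3 are: {(0,0), (0,1), (0,2)}.
So G has 1 subgroup of order 3.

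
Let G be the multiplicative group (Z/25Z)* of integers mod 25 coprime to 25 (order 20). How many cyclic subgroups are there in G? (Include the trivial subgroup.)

6

Group the elements of G by the cyclic subgroup they generate; each cyclic subgroup of order d accounts for φ(d) elements.
Cyclic subgroups by order — order 1: 1; order 2: 1; order 4: 1; order 5: 1; order 10: 1; order 20: 1.
Total: 6.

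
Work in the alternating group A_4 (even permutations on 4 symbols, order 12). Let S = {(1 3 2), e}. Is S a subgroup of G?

(1 3 2) ∈ S but its inverse (1 2 3) ∉ S, so S is not a subgroup.

No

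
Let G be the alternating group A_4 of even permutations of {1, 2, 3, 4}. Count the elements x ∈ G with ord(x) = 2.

The elements of order 2 are: (1 2)(3 4), (1 3)(2 4), (1 4)(2 3).
That's 3.

3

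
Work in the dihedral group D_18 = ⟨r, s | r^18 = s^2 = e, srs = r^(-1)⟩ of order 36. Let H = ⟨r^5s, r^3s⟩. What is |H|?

|⟨r^5s⟩| = 2 and |⟨r^3s⟩| = 2, so |H| is a multiple of lcm(2, 2) = 2 and divides |G| = 36.
Closing under the operation: H = {e, r^2, r^4, r^6, r^8, r^10, r^12, r^14, r^16, rs, r^3s, r^5s, r^7s, r^9s, r^11s, r^13s, r^15s, r^17s}, so |H| = 18.

18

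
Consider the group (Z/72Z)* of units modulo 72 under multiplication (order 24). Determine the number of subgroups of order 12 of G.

7

|G| = 24 and 12 | 24, so subgroups of order 12 are possible by Lagrange.
The subgroups of order 12 are: {1, 11, 13, 23, 25, 35, 37, 47, 49, 59, 61, 71}; {1, 11, 17, 19, 25, 35, 41, 43, 49, 59, 65, 67}; {1, 5, 7, 11, 25, 29, 31, 35, 49, 53, 55, 59}; {1, 5, 13, 17, 25, 29, 37, 41, 49, 53, 61, 65}; … (7 in all).
So G has 7 subgroups of order 12.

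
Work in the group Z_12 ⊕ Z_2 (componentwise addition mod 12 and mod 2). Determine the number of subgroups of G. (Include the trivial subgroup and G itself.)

16

|G| = 24, so by Lagrange every subgroup order divides 24. Divisors: 1, 2, 3, 4, 6, 8, 12, 24.
Subgroups by order — order 1: 1; order 2: 3; order 3: 1; order 4: 3; order 6: 3; order 8: 1; order 12: 3; order 24: 1.
Total: 1 + 3 + 1 + 3 + 3 + 1 + 3 + 1 = 16.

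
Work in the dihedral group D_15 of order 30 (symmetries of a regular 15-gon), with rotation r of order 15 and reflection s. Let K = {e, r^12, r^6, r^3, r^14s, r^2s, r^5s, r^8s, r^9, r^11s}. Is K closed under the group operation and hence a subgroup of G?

Yes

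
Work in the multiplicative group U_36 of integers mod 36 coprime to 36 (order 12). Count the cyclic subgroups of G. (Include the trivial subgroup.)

Group the elements of G by the cyclic subgroup they generate; each cyclic subgroup of order d accounts for φ(d) elements.
Cyclic subgroups by order — order 1: 1; order 2: 3; order 3: 1; order 6: 3.
Total: 8.

8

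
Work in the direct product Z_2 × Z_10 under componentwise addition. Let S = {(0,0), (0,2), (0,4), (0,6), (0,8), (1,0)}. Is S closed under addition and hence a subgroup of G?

|S| = 6 does not divide |G| = 20, so by Lagrange S is not a subgroup.

No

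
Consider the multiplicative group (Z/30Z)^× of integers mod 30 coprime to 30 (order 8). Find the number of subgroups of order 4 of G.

3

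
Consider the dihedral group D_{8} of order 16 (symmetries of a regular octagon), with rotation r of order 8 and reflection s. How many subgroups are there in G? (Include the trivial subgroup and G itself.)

|G| = 16, so by Lagrange every subgroup order divides 16. Divisors: 1, 2, 4, 8, 16.
Subgroups by order — order 1: 1; order 2: 9; order 4: 5; order 8: 3; order 16: 1.
Total: 1 + 9 + 5 + 3 + 1 = 19.

19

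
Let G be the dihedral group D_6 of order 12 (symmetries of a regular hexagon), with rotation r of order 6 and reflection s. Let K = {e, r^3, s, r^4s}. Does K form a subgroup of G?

Closure fails: s · r^3 = r^3s ∉ K. So K is not a subgroup.

No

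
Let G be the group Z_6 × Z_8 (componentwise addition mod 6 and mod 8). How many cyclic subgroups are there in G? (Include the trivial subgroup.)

16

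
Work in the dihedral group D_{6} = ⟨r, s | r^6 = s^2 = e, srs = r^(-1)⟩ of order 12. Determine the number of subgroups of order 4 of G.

|G| = 12 and 4 | 12, so subgroups of order 4 are possible by Lagrange.
The subgroups of order 4 are: {e, r^3, r^2s, r^5s}; {e, r^3, s, r^3s}; {e, r^3, rs, r^4s}.
So G has 3 subgroups of order 4.

3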